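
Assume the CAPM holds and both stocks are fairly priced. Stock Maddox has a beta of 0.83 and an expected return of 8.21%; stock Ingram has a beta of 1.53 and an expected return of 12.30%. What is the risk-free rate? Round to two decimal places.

Both satisfy E(R) = R_f + β·MRP, so the slope of the SML is
MRP = (12.30% − 8.21%) / (1.53 − 0.83) = 4.09% / 0.70 = 5.8429%
R_f = E(R_Maddox) − β_Maddox·MRP = 8.21% − 0.83 × 5.8429% = 3.3604%

3.36%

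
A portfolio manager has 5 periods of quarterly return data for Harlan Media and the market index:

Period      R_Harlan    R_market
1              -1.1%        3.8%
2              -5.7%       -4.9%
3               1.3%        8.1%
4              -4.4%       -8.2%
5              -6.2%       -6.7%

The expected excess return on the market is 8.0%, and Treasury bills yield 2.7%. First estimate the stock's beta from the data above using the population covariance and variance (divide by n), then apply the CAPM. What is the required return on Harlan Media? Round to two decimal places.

Mean R_i = (-1.1 − 5.7 + 1.3 − 4.4 − 6.2) / 5 = -3.2200%
Mean R_m = (3.8 − 4.9 + 8.1 − 8.2 − 6.7) / 5 = -1.5800%
Σ(R_i − R̄_i)(R_m − R̄_m) = 86.4620  ⇒  Cov = 86.4620 / 5 = 17.2924
Σ(R_m − R̄_m)² = 203.7080  ⇒  Var(R_m) = 203.7080 / 5 = 40.7416
β = Cov / Var(R_m) = 17.2924 / 40.7416 = 0.4244
E(R) = R_f + β × MRP = 2.7% + 0.4244 × 8.0% = 6.10%

6.10%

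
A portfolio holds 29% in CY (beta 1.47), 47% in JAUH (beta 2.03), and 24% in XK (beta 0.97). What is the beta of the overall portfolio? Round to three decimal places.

β_P = Σ w_i β_i = 0.29×1.47 + 0.47×2.03 + 0.24×0.97 = 1.6132

1.613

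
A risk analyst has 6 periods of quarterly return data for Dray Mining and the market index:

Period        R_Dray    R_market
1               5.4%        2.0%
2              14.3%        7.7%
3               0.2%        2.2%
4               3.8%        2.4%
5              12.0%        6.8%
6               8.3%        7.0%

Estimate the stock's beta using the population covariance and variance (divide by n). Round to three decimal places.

Mean R_i = (5.4 + 14.3 + 0.2 + 3.8 + 12.0 + 8.3) / 6 = 7.3333%
Mean R_m = (2.0 + 7.7 + 2.2 + 2.4 + 6.8 + 7.0) / 6 = 4.6833%
Σ(R_i − R̄_i)(R_m − R̄_m) = 64.1033  ⇒  Cov = 64.1033 / 6 = 10.6839
Σ(R_m − R̄_m)² = 37.5283  ⇒  Var(R_m) = 37.5283 / 6 = 6.2547
β = Cov / Var(R_m) = 10.6839 / 6.2547 = 1.7081

1.708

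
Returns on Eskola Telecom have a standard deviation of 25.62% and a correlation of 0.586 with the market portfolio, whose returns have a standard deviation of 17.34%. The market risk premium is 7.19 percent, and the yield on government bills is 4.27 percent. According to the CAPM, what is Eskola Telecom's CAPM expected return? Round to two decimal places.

β = ρ × σ_i / σ_m = 0.586 × 25.62% / 17.34% = 0.8658
E(R) = 4.27% + 0.8658 × 7.19% = 10.50%

10.50%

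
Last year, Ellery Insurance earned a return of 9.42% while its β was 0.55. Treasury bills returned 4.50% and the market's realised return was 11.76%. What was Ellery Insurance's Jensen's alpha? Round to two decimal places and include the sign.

+0.93%

Market excess return = 11.76% − 4.50% = 7.26%
CAPM benchmark = R_f + β(R_m − R_f) = 4.50% + 0.55 × 7.26% = 8.4930%
α = actual − benchmark = 9.42% − 8.4930% = +0.93%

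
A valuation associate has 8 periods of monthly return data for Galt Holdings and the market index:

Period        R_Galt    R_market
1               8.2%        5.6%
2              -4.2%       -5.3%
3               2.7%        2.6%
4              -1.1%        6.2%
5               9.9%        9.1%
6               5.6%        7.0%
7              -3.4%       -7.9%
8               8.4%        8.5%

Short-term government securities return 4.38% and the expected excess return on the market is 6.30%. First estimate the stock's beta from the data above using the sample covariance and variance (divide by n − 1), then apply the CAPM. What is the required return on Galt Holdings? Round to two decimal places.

9.01%

Mean R_i = (8.2 − 4.2 + 2.7 − 1.1 + 9.9 + 5.6 − 3.4 + 8.4) / 8 = 3.2625%
Mean R_m = (5.6 − 5.3 + 2.6 + 6.2 + 9.1 + 7.0 − 7.9 + 8.5) / 8 = 3.2250%
Σ(R_i − R̄_i)(R_m − R̄_m) = 211.7575  ⇒  Cov = 211.7575 / 7 = 30.2511
Σ(R_m − R̄_m)² = 287.9150  ⇒  Var(R_m) = 287.9150 / 7 = 41.1307
β = Cov / Var(R_m) = 30.2511 / 41.1307 = 0.7355
E(R) = R_f + β × MRP = 4.38% + 0.7355 × 6.30% = 9.01%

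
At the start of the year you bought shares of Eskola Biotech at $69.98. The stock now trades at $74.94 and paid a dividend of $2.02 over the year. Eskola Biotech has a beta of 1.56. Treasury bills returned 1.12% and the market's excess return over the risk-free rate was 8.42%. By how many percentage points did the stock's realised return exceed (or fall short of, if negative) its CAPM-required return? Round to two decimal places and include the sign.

-4.28%

Realised HPR = (P1 + D1 − P0) / P0 = (74.94 + 2.02 − 69.98) / 69.98 = 6.98 / 69.98 = 9.9743%
CAPM required = R_f + β·MRP = 1.12% + 1.56 × 8.42% = 14.2552%
α = realised − required = 9.9743% − 14.2552% = -4.28%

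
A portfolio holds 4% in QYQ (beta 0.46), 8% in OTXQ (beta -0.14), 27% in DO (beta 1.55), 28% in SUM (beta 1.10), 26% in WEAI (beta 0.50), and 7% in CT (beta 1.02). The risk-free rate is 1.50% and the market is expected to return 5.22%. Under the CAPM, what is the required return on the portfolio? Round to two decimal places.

4.98%

β_P = Σ w_i β_i = 0.04×0.46 + 0.08×-0.14 + 0.27×1.55 + 0.28×1.10 + 0.26×0.50 + 0.07×1.02 = 0.9351
MRP = 5.22% − 1.50% = 3.72%
E(R_P) = R_f + β_P × MRP = 1.50% + 0.9351 × 3.72% = 4.98%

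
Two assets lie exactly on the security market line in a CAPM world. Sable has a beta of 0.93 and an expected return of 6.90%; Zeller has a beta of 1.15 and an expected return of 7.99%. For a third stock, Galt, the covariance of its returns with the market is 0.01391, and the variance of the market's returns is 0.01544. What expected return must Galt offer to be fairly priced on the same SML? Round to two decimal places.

6.76%

MRP = (7.99% − 6.90%) / (1.15 − 0.93) = 4.9545%
R_f = 6.90% − 0.93 × 4.9545% = 2.2923%
β_Galt = Cov / Var(R_m) = 0.01391 / 0.01544 = 0.9009
E(R_Galt) = R_f + β × MRP = 2.2923% + 0.9009 × 4.9545% = 6.76%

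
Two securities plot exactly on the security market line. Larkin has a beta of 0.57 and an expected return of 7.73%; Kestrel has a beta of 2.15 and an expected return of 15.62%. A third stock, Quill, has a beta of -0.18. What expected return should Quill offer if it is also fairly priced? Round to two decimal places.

3.98%

MRP (SML slope) = (15.62% − 7.73%) / (2.15 − 0.57) = 7.89% / 1.58 = 4.9937%
R_f (intercept) = 7.73% − 0.57 × 4.9937% = 4.8836%
E(R_Quill) = R_f + β × MRP = 4.8836% + -0.18 × 4.9937% = 3.98%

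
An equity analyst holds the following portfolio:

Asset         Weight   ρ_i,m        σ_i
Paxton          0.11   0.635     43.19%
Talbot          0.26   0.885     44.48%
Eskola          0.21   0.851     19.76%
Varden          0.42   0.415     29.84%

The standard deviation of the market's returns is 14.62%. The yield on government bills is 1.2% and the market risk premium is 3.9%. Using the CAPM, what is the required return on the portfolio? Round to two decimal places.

β_Paxton = 0.635 × 43.19% / 14.62% = 1.8759
β_Talbot = 0.885 × 44.48% / 14.62% = 2.6925
β_Eskola = 0.851 × 19.76% / 14.62% = 1.1502
β_Varden = 0.415 × 29.84% / 14.62% = 0.8470
β_P = Σ w_i β_i = 0.11×1.8759 + 0.26×2.6925 + 0.21×1.1502 + 0.42×0.8470 = 1.5037
E(R_P) = R_f + β_P × MRP = 1.2% + 1.5037 × 3.9% = 7.06%

7.06%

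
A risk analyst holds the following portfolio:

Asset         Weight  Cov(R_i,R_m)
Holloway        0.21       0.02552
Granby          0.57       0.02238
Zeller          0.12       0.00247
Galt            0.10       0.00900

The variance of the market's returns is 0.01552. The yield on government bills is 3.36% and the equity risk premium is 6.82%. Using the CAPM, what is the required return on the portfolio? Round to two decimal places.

β_Holloway = 0.02552 / 0.01552 = 1.6443
β_Granby = 0.02238 / 0.01552 = 1.4420
β_Zeller = 0.00247 / 0.01552 = 0.1591
β_Galt = 0.00900 / 0.01552 = 0.5799
β_P = Σ w_i β_i = 0.21×1.6443 + 0.57×1.4420 + 0.12×0.1591 + 0.10×0.5799 = 1.2443
E(R_P) = R_f + β_P × MRP = 3.36% + 1.2443 × 6.82% = 11.85%

11.85%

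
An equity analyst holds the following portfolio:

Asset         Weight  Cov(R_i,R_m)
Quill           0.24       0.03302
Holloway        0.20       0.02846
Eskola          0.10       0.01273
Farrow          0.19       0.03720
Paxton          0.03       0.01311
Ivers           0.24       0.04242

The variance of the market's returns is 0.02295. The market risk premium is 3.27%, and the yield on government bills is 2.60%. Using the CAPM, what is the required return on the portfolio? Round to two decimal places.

β_Quill = 0.03302 / 0.02295 = 1.4388
β_Holloway = 0.02846 / 0.02295 = 1.2401
β_Eskola = 0.01273 / 0.02295 = 0.5547
β_Farrow = 0.03720 / 0.02295 = 1.6209
β_Paxton = 0.01311 / 0.02295 = 0.5712
β_Ivers = 0.04242 / 0.02295 = 1.8484
β_P = Σ w_i β_i = 0.24×1.4388 + 0.20×1.2401 + 0.10×0.5547 + 0.19×1.6209 + 0.03×0.5712 + 0.24×1.8484 = 1.4175
E(R_P) = R_f + β_P × MRP = 2.60% + 1.4175 × 3.27% = 7.24%

7.24%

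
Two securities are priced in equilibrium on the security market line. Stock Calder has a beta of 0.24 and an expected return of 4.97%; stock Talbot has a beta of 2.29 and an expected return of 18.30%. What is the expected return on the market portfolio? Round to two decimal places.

Both satisfy E(R) = R_f + β·MRP, so the slope of the SML is
MRP = (18.30% − 4.97%) / (2.29 − 0.24) = 13.33% / 2.05 = 6.5024%
R_f = E(R_Calder) − β_Calder·MRP = 4.97% − 0.24 × 6.5024% = 3.4094%
E(R_m) = R_f + MRP = 3.4094% + 6.5024% = 9.91%

9.91%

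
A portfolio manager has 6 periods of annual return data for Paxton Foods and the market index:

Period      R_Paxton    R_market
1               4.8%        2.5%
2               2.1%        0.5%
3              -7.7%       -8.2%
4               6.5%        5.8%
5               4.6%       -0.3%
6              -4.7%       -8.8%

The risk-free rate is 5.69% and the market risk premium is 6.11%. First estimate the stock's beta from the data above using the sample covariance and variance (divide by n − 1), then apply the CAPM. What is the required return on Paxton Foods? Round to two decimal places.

11.41%

Mean R_i = (4.8 + 2.1 − 7.7 + 6.5 + 4.6 − 4.7) / 6 = 0.9333%
Mean R_m = (2.5 + 0.5 − 8.2 + 5.8 − 0.3 − 8.8) / 6 = -1.4167%
Σ(R_i − R̄_i)(R_m − R̄_m) = 161.8033  ⇒  Cov = 161.8033 / 5 = 32.3607
Σ(R_m − R̄_m)² = 172.8683  ⇒  Var(R_m) = 172.8683 / 5 = 34.5737
β = Cov / Var(R_m) = 32.3607 / 34.5737 = 0.9360
E(R) = R_f + β × MRP = 5.69% + 0.9360 × 6.11% = 11.41%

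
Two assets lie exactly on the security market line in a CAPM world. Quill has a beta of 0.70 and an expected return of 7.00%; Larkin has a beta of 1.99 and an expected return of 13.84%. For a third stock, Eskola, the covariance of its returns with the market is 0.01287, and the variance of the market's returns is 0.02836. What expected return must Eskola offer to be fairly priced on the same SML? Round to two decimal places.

5.69%

MRP = (13.84% − 7.00%) / (1.99 − 0.70) = 5.3023%
R_f = 7.00% − 0.70 × 5.3023% = 3.2884%
β_Eskola = Cov / Var(R_m) = 0.01287 / 0.02836 = 0.4538
E(R_Eskola) = R_f + β × MRP = 3.2884% + 0.4538 × 5.3023% = 5.69%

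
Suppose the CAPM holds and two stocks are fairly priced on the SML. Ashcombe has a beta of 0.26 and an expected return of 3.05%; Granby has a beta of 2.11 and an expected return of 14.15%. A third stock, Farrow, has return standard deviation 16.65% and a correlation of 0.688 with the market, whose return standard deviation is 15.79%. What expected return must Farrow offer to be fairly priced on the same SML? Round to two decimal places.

MRP = (14.15% − 3.05%) / (2.11 − 0.26) = 6.0000%
R_f = 3.05% − 0.26 × 6.0000% = 1.4900%
β_Farrow = ρ·σ_i/σ_m = 0.688 × 16.65 / 15.79 = 0.7255
E(R_Farrow) = R_f + β × MRP = 1.4900% + 0.7255 × 6.0000% = 5.84%

5.84%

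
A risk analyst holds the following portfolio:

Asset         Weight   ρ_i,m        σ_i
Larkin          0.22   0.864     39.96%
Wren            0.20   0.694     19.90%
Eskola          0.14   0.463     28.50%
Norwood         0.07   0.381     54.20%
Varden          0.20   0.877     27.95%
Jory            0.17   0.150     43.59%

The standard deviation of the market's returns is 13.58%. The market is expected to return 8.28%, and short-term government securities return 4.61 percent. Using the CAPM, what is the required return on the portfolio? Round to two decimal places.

β_Larkin = 0.864 × 39.96% / 13.58% = 2.5424
β_Wren = 0.694 × 19.90% / 13.58% = 1.0170
β_Eskola = 0.463 × 28.50% / 13.58% = 0.9717
β_Norwood = 0.381 × 54.20% / 13.58% = 1.5206
β_Varden = 0.877 × 27.95% / 13.58% = 1.8050
β_Jory = 0.150 × 43.59% / 13.58% = 0.4815
β_P = Σ w_i β_i = 0.22×2.5424 + 0.20×1.0170 + 0.14×0.9717 + 0.07×1.5206 + 0.20×1.8050 + 0.17×0.4815 = 1.4481
MRP = 8.28% − 4.61% = 3.67%
E(R_P) = R_f + β_P × MRP = 4.61% + 1.4481 × 3.67% = 9.92%

9.92%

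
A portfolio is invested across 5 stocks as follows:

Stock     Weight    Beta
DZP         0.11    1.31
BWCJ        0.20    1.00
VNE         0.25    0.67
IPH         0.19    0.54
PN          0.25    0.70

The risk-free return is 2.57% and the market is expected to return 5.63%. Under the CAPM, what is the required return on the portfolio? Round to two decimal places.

β_P = Σ w_i β_i = 0.11×1.31 + 0.20×1.00 + 0.25×0.67 + 0.19×0.54 + 0.25×0.70 = 0.7892
MRP = 5.63% − 2.57% = 3.06%
E(R_P) = R_f + β_P × MRP = 2.57% + 0.7892 × 3.06% = 4.98%

4.98%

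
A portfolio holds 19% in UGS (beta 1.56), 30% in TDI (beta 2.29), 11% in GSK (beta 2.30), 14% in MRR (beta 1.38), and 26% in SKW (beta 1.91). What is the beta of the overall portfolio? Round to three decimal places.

β_P = Σ w_i β_i = 0.19×1.56 + 0.30×2.29 + 0.11×2.30 + 0.14×1.38 + 0.26×1.91 = 1.9262

1.926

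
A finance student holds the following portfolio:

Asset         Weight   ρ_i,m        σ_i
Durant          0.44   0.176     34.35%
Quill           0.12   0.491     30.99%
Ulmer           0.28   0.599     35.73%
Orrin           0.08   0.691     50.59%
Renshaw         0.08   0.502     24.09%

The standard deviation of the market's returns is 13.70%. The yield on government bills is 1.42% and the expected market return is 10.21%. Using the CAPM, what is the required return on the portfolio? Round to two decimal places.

10.56%

β_Durant = 0.176 × 34.35% / 13.70% = 0.4413
β_Quill = 0.491 × 30.99% / 13.70% = 1.1107
β_Ulmer = 0.599 × 35.73% / 13.70% = 1.5622
β_Orrin = 0.691 × 50.59% / 13.70% = 2.5517
β_Renshaw = 0.502 × 24.09% / 13.70% = 0.8827
β_P = Σ w_i β_i = 0.44×0.4413 + 0.12×1.1107 + 0.28×1.5622 + 0.08×2.5517 + 0.08×0.8827 = 1.0396
MRP = 10.21% − 1.42% = 8.79%
E(R_P) = R_f + β_P × MRP = 1.42% + 1.0396 × 8.79% = 10.56%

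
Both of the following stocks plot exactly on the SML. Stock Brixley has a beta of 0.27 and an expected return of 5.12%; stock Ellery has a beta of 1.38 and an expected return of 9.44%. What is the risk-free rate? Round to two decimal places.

4.07%

Both satisfy E(R) = R_f + β·MRP, so the slope of the SML is
MRP = (9.44% − 5.12%) / (1.38 − 0.27) = 4.32% / 1.11 = 3.8919%
R_f = E(R_Brixley) − β_Brixley·MRP = 5.12% − 0.27 × 3.8919% = 4.0692%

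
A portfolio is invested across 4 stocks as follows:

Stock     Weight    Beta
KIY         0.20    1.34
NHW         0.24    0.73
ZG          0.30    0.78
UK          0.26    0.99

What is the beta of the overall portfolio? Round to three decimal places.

0.935

β_P = Σ w_i β_i = 0.20×1.34 + 0.24×0.73 + 0.30×0.78 + 0.26×0.99 = 0.9346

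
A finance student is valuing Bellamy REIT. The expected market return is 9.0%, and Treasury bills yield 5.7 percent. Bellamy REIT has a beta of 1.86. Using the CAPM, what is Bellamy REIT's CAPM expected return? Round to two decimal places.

11.84%

Market risk premium = E(R_m) − R_f = 9.0% − 5.7% = 3.30%
E(R) = R_f + β × MRP = 5.7% + 1.86 × 3.3% = 11.84%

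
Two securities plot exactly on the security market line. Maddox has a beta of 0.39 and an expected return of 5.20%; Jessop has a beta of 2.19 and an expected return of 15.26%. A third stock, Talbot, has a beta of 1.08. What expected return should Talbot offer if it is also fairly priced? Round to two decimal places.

MRP (SML slope) = (15.26% − 5.20%) / (2.19 − 0.39) = 10.06% / 1.80 = 5.5889%
R_f (intercept) = 5.20% − 0.39 × 5.5889% = 3.0203%
E(R_Talbot) = R_f + β × MRP = 3.0203% + 1.08 × 5.5889% = 9.06%

9.06%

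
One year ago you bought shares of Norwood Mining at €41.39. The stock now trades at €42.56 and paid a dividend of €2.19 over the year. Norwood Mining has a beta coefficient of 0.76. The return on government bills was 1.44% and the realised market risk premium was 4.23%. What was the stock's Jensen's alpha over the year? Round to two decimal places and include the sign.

Realised HPR = (P1 + D1 − P0) / P0 = (42.56 + 2.19 − 41.39) / 41.39 = 3.36 / 41.39 = 8.1179%
CAPM required = R_f + β·MRP = 1.44% + 0.76 × 4.23% = 4.6548%
α = realised − required = 8.1179% − 4.6548% = +3.46%

+3.46%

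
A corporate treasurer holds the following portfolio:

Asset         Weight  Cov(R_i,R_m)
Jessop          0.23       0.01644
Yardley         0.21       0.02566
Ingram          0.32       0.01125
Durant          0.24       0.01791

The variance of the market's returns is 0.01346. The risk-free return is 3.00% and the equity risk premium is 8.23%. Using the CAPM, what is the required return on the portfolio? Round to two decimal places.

13.44%

β_Jessop = 0.01644 / 0.01346 = 1.2214
β_Yardley = 0.02566 / 0.01346 = 1.9064
β_Ingram = 0.01125 / 0.01346 = 0.8358
β_Durant = 0.01791 / 0.01346 = 1.3306
β_P = Σ w_i β_i = 0.23×1.2214 + 0.21×1.9064 + 0.32×0.8358 + 0.24×1.3306 = 1.2681
E(R_P) = R_f + β_P × MRP = 3.00% + 1.2681 × 8.23% = 13.44%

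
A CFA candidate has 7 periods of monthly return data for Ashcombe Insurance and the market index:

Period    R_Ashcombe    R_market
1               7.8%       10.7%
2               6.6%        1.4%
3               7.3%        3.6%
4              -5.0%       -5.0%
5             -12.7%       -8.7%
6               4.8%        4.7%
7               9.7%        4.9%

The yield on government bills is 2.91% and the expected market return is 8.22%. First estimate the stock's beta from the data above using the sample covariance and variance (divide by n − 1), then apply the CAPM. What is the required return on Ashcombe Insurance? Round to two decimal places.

Mean R_i = (7.8 + 6.6 + 7.3 − 5.0 − 12.7 + 4.8 + 9.7) / 7 = 2.6429%
Mean R_m = (10.7 + 1.4 + 3.6 − 5.0 − 8.7 + 4.7 + 4.9) / 7 = 1.6571%
Σ(R_i − R̄_i)(R_m − R̄_m) = 293.9029  ⇒  Cov = 293.9029 / 6 = 48.9838
Σ(R_m − R̄_m)² = 256.9771  ⇒  Var(R_m) = 256.9771 / 6 = 42.8295
β = Cov / Var(R_m) = 48.9838 / 42.8295 = 1.1437
MRP = 8.22% − 2.91% = 5.31%
E(R) = R_f + β × MRP = 2.91% + 1.1437 × 5.31% = 8.98%

8.98%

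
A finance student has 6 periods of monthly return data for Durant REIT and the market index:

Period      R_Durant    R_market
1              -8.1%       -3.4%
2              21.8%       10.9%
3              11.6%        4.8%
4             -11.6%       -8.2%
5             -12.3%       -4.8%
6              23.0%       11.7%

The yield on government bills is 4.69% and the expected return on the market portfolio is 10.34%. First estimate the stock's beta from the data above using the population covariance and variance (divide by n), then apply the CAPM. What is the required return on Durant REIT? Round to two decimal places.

15.65%

Mean R_i = (-8.1 + 21.8 + 11.6 − 11.6 − 12.3 + 23.0) / 6 = 4.0667%
Mean R_m = (-3.4 + 10.9 + 4.8 − 8.2 − 4.8 + 11.7) / 6 = 1.8333%
Σ(R_i − R̄_i)(R_m − R̄_m) = 699.3667  ⇒  Cov = 699.3667 / 6 = 116.5611
Σ(R_m − R̄_m)² = 360.4133  ⇒  Var(R_m) = 360.4133 / 6 = 60.0689
β = Cov / Var(R_m) = 116.5611 / 60.0689 = 1.9405
MRP = 10.34% − 4.69% = 5.65%
E(R) = R_f + β × MRP = 4.69% + 1.9405 × 5.65% = 15.65%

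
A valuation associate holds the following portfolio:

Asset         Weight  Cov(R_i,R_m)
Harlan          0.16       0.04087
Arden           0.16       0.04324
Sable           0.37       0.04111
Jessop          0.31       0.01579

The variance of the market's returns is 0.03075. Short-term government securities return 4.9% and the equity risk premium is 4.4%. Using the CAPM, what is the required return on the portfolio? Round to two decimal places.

β_Harlan = 0.04087 / 0.03075 = 1.3291
β_Arden = 0.04324 / 0.03075 = 1.4062
β_Sable = 0.04111 / 0.03075 = 1.3369
β_Jessop = 0.01579 / 0.03075 = 0.5135
β_P = Σ w_i β_i = 0.16×1.3291 + 0.16×1.4062 + 0.37×1.3369 + 0.31×0.5135 = 1.0915
E(R_P) = R_f + β_P × MRP = 4.9% + 1.0915 × 4.4% = 9.70%

9.70%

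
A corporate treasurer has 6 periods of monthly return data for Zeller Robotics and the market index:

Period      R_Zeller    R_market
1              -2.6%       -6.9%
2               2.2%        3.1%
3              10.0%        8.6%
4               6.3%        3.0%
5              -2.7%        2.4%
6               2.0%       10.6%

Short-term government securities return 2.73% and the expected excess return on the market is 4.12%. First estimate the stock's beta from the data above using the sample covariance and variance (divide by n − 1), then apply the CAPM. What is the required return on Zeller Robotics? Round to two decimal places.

Mean R_i = (-2.6 + 2.2 + 10.0 + 6.3 − 2.7 + 2.0) / 6 = 2.5333%
Mean R_m = (-6.9 + 3.1 + 8.6 + 3.0 + 2.4 + 10.6) / 6 = 3.4667%
Σ(R_i − R̄_i)(R_m − R̄_m) = 91.6867  ⇒  Cov = 91.6867 / 5 = 18.3373
Σ(R_m − R̄_m)² = 186.1933  ⇒  Var(R_m) = 186.1933 / 5 = 37.2387
β = Cov / Var(R_m) = 18.3373 / 37.2387 = 0.4924
E(R) = R_f + β × MRP = 2.73% + 0.4924 × 4.12% = 4.76%

4.76%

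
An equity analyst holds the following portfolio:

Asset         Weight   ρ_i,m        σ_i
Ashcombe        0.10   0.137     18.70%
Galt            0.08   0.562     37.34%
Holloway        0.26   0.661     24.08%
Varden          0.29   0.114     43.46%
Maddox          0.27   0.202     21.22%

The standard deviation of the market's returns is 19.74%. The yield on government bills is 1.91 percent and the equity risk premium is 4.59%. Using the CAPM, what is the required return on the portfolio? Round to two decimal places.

3.93%

β_Ashcombe = 0.137 × 18.70% / 19.74% = 0.1298
β_Galt = 0.562 × 37.34% / 19.74% = 1.0631
β_Holloway = 0.661 × 24.08% / 19.74% = 0.8063
β_Varden = 0.114 × 43.46% / 19.74% = 0.2510
β_Maddox = 0.202 × 21.22% / 19.74% = 0.2171
β_P = Σ w_i β_i = 0.10×0.1298 + 0.08×1.0631 + 0.26×0.8063 + 0.29×0.2510 + 0.27×0.2171 = 0.4391
E(R_P) = R_f + β_P × MRP = 1.91% + 0.4391 × 4.59% = 3.93%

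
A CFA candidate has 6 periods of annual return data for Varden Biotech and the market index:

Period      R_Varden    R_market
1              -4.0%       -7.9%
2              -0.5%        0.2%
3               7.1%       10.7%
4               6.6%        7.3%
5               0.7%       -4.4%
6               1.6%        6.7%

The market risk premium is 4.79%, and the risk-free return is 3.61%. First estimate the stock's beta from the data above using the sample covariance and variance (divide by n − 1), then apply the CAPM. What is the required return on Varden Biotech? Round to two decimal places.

6.10%

Mean R_i = (-4.0 − 0.5 + 7.1 + 6.6 + 0.7 + 1.6) / 6 = 1.9167%
Mean R_m = (-7.9 + 0.2 + 10.7 + 7.3 − 4.4 + 6.7) / 6 = 2.1000%
Σ(R_i − R̄_i)(R_m − R̄_m) = 139.1400  ⇒  Cov = 139.1400 / 5 = 27.8280
Σ(R_m − R̄_m)² = 268.0200  ⇒  Var(R_m) = 268.0200 / 5 = 53.6040
β = Cov / Var(R_m) = 27.8280 / 53.6040 = 0.5191
E(R) = R_f + β × MRP = 3.61% + 0.5191 × 4.79% = 6.10%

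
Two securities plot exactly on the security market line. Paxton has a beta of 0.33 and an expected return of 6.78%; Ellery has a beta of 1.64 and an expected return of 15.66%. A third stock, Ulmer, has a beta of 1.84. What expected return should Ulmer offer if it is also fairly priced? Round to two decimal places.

MRP (SML slope) = (15.66% − 6.78%) / (1.64 − 0.33) = 8.88% / 1.31 = 6.7786%
R_f (intercept) = 6.78% − 0.33 × 6.7786% = 4.5431%
E(R_Ulmer) = R_f + β × MRP = 4.5431% + 1.84 × 6.7786% = 17.02%

17.02%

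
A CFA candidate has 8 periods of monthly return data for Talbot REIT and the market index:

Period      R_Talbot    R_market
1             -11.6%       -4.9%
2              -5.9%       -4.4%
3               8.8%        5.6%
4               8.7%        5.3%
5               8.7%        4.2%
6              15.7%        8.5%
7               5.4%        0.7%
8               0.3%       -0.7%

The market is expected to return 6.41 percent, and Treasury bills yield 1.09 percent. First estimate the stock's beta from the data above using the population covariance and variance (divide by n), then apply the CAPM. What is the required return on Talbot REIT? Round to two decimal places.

10.52%

Mean R_i = (-11.6 − 5.9 + 8.8 + 8.7 + 8.7 + 15.7 + 5.4 + 0.3) / 8 = 3.7625%
Mean R_m = (-4.9 − 4.4 + 5.6 + 5.3 + 4.2 + 8.5 + 0.7 − 0.7) / 8 = 1.7875%
Σ(R_i − R̄_i)(R_m − R̄_m) = 297.9463  ⇒  Cov = 297.9463 / 8 = 37.2433
Σ(R_m − R̄_m)² = 168.1288  ⇒  Var(R_m) = 168.1288 / 8 = 21.0161
β = Cov / Var(R_m) = 37.2433 / 21.0161 = 1.7721
MRP = 6.41% − 1.09% = 5.32%
E(R) = R_f + β × MRP = 1.09% + 1.7721 × 5.32% = 10.52%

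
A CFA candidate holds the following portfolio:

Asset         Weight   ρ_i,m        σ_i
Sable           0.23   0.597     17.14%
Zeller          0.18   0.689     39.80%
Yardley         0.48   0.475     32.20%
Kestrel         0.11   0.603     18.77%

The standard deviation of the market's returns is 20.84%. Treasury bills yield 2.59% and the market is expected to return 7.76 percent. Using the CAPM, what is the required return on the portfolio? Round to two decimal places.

6.53%

β_Sable = 0.597 × 17.14% / 20.84% = 0.4910
β_Zeller = 0.689 × 39.80% / 20.84% = 1.3158
β_Yardley = 0.475 × 32.20% / 20.84% = 0.7339
β_Kestrel = 0.603 × 18.77% / 20.84% = 0.5431
β_P = Σ w_i β_i = 0.23×0.4910 + 0.18×1.3158 + 0.48×0.7339 + 0.11×0.5431 = 0.7618
MRP = 7.76% − 2.59% = 5.17%
E(R_P) = R_f + β_P × MRP = 2.59% + 0.7618 × 5.17% = 6.53%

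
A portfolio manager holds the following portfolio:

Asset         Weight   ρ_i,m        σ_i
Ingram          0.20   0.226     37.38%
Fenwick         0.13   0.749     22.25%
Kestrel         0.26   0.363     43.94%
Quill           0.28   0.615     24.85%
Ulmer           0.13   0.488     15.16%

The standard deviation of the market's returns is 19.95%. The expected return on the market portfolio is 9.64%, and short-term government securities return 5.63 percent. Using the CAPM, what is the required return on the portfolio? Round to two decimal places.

8.29%

β_Ingram = 0.226 × 37.38% / 19.95% = 0.4235
β_Fenwick = 0.749 × 22.25% / 19.95% = 0.8354
β_Kestrel = 0.363 × 43.94% / 19.95% = 0.7995
β_Quill = 0.615 × 24.85% / 19.95% = 0.7661
β_Ulmer = 0.488 × 15.16% / 19.95% = 0.3708
β_P = Σ w_i β_i = 0.20×0.4235 + 0.13×0.8354 + 0.26×0.7995 + 0.28×0.7661 + 0.13×0.3708 = 0.6639
MRP = 9.64% − 5.63% = 4.01%
E(R_P) = R_f + β_P × MRP = 5.63% + 0.6639 × 4.01% = 8.29%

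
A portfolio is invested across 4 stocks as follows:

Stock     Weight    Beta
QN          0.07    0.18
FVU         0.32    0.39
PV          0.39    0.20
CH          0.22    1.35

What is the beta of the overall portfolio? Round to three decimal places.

β_P = Σ w_i β_i = 0.07×0.18 + 0.32×0.39 + 0.39×0.20 + 0.22×1.35 = 0.5124

0.512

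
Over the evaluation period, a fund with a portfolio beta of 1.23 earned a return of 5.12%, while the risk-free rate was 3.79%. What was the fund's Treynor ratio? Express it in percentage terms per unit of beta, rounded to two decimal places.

1.08%

Treynor = (R_P − R_f) / β_P = (5.12% − 3.79%) / 1.2300 = 1.33% / 1.2300 = 1.08%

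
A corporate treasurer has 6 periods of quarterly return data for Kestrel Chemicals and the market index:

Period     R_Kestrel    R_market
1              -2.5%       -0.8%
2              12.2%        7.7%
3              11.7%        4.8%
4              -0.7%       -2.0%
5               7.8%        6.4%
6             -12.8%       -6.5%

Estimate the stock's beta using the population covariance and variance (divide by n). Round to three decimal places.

1.689

Mean R_i = (-2.5 + 12.2 + 11.7 − 0.7 + 7.8 − 12.8) / 6 = 2.6167%
Mean R_m = (-0.8 + 7.7 + 4.8 − 2.0 + 6.4 − 6.5) / 6 = 1.6000%
Σ(R_i − R̄_i)(R_m − R̄_m) = 261.5000  ⇒  Cov = 261.5000 / 6 = 43.5833
Σ(R_m − R̄_m)² = 154.8200  ⇒  Var(R_m) = 154.8200 / 6 = 25.8033
β = Cov / Var(R_m) = 43.5833 / 25.8033 = 1.6891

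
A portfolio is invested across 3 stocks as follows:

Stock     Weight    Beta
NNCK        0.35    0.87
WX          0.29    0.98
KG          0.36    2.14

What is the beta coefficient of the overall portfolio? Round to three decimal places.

1.359

β_P = Σ w_i β_i = 0.35×0.87 + 0.29×0.98 + 0.36×2.14 = 1.3591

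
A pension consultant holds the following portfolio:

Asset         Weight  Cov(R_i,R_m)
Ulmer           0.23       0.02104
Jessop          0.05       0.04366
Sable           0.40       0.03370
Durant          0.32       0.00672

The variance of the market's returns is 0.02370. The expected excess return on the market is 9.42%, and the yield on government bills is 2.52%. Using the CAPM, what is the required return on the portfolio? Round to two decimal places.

β_Ulmer = 0.02104 / 0.02370 = 0.8878
β_Jessop = 0.04366 / 0.02370 = 1.8422
β_Sable = 0.03370 / 0.02370 = 1.4219
β_Durant = 0.00672 / 0.02370 = 0.2835
β_P = Σ w_i β_i = 0.23×0.8878 + 0.05×1.8422 + 0.40×1.4219 + 0.32×0.2835 = 0.9558
E(R_P) = R_f + β_P × MRP = 2.52% + 0.9558 × 9.42% = 11.52%

11.52%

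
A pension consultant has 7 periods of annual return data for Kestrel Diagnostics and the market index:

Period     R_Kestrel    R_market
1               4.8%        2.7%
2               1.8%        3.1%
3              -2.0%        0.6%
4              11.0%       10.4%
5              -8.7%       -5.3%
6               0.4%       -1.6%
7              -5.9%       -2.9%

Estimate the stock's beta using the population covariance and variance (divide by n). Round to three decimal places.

Mean R_i = (4.8 + 1.8 − 2.0 + 11.0 − 8.7 + 0.4 − 5.9) / 7 = 0.2000%
Mean R_m = (2.7 + 3.1 + 0.6 + 10.4 − 5.3 − 1.6 − 2.9) / 7 = 1.0000%
Σ(R_i − R̄_i)(R_m − R̄_m) = 192.9200  ⇒  Cov = 192.9200 / 7 = 27.5600
Σ(R_m − R̄_m)² = 157.4800  ⇒  Var(R_m) = 157.4800 / 7 = 22.4971
β = Cov / Var(R_m) = 27.5600 / 22.4971 = 1.2250

1.225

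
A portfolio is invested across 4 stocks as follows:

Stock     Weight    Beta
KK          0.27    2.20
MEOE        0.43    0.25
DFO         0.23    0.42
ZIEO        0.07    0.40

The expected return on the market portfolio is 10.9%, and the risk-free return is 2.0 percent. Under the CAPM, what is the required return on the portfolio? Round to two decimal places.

9.35%

β_P = Σ w_i β_i = 0.27×2.20 + 0.43×0.25 + 0.23×0.42 + 0.07×0.40 = 0.8261
MRP = 10.9% − 2.0% = 8.90%
E(R_P) = R_f + β_P × MRP = 2.0% + 0.8261 × 8.9% = 9.35%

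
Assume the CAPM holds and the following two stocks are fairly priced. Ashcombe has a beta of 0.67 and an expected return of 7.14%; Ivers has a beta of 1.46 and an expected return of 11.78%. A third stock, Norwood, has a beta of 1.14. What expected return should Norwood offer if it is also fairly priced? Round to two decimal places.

MRP (SML slope) = (11.78% − 7.14%) / (1.46 − 0.67) = 4.64% / 0.79 = 5.8734%
R_f (intercept) = 7.14% − 0.67 × 5.8734% = 3.2048%
E(R_Norwood) = R_f + β × MRP = 3.2048% + 1.14 × 5.8734% = 9.90%

9.90%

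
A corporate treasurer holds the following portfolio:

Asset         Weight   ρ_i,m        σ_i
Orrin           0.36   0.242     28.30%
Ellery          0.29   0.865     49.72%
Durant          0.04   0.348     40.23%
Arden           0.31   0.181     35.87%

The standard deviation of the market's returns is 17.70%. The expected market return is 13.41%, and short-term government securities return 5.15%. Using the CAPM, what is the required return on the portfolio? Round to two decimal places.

β_Orrin = 0.242 × 28.30% / 17.70% = 0.3869
β_Ellery = 0.865 × 49.72% / 17.70% = 2.4298
β_Durant = 0.348 × 40.23% / 17.70% = 0.7910
β_Arden = 0.181 × 35.87% / 17.70% = 0.3668
β_P = Σ w_i β_i = 0.36×0.3869 + 0.29×2.4298 + 0.04×0.7910 + 0.31×0.3668 = 0.9893
MRP = 13.41% − 5.15% = 8.26%
E(R_P) = R_f + β_P × MRP = 5.15% + 0.9893 × 8.26% = 13.32%

13.32%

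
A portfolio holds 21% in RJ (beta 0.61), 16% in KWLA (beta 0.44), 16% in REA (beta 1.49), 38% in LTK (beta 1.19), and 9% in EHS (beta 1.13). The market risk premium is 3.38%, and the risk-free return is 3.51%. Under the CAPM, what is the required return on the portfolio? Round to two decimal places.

6.86%

β_P = Σ w_i β_i = 0.21×0.61 + 0.16×0.44 + 0.16×1.49 + 0.38×1.19 + 0.09×1.13 = 0.9908
E(R_P) = R_f + β_P × MRP = 3.51% + 0.9908 × 3.38% = 6.86%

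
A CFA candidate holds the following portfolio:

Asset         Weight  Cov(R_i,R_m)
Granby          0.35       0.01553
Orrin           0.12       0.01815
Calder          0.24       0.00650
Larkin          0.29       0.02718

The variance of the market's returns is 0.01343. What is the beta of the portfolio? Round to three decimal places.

β_Granby = 0.01553 / 0.01343 = 1.1564
β_Orrin = 0.01815 / 0.01343 = 1.3515
β_Calder = 0.00650 / 0.01343 = 0.4840
β_Larkin = 0.02718 / 0.01343 = 2.0238
β_P = Σ w_i β_i = 0.35×1.1564 + 0.12×1.3515 + 0.24×0.4840 + 0.29×2.0238 = 1.2700

1.270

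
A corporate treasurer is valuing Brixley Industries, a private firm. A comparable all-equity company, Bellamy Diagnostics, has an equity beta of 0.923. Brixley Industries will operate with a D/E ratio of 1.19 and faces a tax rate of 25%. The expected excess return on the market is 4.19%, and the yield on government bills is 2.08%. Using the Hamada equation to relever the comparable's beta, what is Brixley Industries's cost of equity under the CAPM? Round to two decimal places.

9.40%

β_L = β_U × [1 + (1 − t)(D/E)] = 0.923 × [1 + (1 − 0.25) × 1.19]
    = 0.923 × [1 + 0.75 × 1.19] = 0.923 × 1.8925 = 1.7468
E(R) = R_f + β_L × MRP = 2.08% + 1.7468 × 4.19% = 9.40%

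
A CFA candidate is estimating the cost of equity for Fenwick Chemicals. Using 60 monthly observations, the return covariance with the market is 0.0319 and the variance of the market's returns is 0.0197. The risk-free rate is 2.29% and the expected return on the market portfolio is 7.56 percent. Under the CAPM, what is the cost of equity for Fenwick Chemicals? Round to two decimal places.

β = Cov(R_i, R_m) / Var(R_m) = 0.0319 / 0.0197 = 1.6193
MRP = 7.56% − 2.29% = 5.27%
E(R) = R_f + β × MRP = 2.29% + 1.6193 × 5.27% = 10.82%

10.82%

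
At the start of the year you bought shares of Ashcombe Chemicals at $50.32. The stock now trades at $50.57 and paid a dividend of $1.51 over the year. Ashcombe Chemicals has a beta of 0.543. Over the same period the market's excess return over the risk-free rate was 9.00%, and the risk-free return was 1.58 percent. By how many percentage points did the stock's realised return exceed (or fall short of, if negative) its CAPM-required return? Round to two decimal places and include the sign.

-2.97%

Realised HPR = (P1 + D1 − P0) / P0 = (50.57 + 1.51 − 50.32) / 50.32 = 1.76 / 50.32 = 3.4976%
CAPM required = R_f + β·MRP = 1.58% + 0.543 × 9.00% = 6.46700%
α = realised − required = 3.4976% − 6.46700% = -2.97%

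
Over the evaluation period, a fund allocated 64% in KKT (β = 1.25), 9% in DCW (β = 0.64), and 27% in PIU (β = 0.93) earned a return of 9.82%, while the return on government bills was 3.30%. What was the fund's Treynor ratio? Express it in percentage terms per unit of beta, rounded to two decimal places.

β_P = 0.64×1.25 + 0.09×0.64 + 0.27×0.93 = 1.1087
Treynor = (R_P − R_f) / β_P = (9.82% − 3.30%) / 1.1087 = 6.52% / 1.1087 = 5.88%

5.88%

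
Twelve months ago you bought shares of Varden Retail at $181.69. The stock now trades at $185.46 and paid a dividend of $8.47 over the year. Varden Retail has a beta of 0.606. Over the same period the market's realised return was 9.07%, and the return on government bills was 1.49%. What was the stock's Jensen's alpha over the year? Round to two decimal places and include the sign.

Realised HPR = (P1 + D1 − P0) / P0 = (185.46 + 8.47 − 181.69) / 181.69 = 12.24 / 181.69 = 6.7367%
MRP = 9.07% − 1.49% = 7.58%
CAPM required = R_f + β·MRP = 1.49% + 0.606 × 7.58% = 6.08348%
α = realised − required = 6.7367% − 6.08348% = +0.65%

+0.65%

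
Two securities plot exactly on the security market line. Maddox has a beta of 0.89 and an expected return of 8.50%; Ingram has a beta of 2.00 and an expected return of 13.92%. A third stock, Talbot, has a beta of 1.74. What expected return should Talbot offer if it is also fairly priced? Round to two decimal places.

12.65%

MRP (SML slope) = (13.92% − 8.50%) / (2.00 − 0.89) = 5.42% / 1.11 = 4.8829%
R_f (intercept) = 8.50% − 0.89 × 4.8829% = 4.1542%
E(R_Talbot) = R_f + β × MRP = 4.1542% + 1.74 × 4.8829% = 12.65%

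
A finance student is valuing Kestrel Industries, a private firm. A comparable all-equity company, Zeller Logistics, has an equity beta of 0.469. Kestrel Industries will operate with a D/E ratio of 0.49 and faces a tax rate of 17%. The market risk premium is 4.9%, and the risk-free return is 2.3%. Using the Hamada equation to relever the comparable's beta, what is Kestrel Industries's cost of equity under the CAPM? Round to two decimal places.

5.53%

β_L = β_U × [1 + (1 − t)(D/E)] = 0.469 × [1 + (1 − 0.17) × 0.49]
    = 0.469 × [1 + 0.83 × 0.49] = 0.469 × 1.4067 = 0.6597
E(R) = R_f + β_L × MRP = 2.3% + 0.6597 × 4.9% = 5.53%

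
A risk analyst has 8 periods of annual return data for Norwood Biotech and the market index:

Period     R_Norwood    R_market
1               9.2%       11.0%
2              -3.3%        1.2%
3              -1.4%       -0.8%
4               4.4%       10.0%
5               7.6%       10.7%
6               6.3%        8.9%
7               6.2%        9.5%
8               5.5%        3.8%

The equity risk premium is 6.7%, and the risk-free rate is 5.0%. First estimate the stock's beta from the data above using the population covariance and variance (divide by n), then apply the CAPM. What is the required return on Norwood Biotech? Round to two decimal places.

10.49%

Mean R_i = (9.2 − 3.3 − 1.4 + 4.4 + 7.6 + 6.3 + 6.2 + 5.5) / 8 = 4.3125%
Mean R_m = (11.0 + 1.2 − 0.8 + 10.0 + 10.7 + 8.9 + 9.5 + 3.8) / 8 = 6.7875%
Σ(R_i − R̄_i)(R_m − R̄_m) = 125.3813  ⇒  Cov = 125.3813 / 8 = 15.6727
Σ(R_m − R̄_m)² = 152.9088  ⇒  Var(R_m) = 152.9088 / 8 = 19.1136
β = Cov / Var(R_m) = 15.6727 / 19.1136 = 0.8200
E(R) = R_f + β × MRP = 5.0% + 0.8200 × 6.7% = 10.49%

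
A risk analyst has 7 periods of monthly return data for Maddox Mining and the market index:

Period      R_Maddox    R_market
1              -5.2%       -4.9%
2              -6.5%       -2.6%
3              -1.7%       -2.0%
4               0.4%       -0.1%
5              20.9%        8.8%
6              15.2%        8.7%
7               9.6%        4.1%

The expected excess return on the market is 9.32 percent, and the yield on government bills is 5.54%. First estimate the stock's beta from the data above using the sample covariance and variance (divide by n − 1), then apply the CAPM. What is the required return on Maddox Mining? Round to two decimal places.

23.01%

Mean R_i = (-5.2 − 6.5 − 1.7 + 0.4 + 20.9 + 15.2 + 9.6) / 7 = 4.6714%
Mean R_m = (-4.9 − 2.6 − 2.0 − 0.1 + 8.8 + 8.7 + 4.1) / 7 = 1.7143%
Σ(R_i − R̄_i)(R_m − R̄_m) = 345.2029  ⇒  Cov = 345.2029 / 6 = 57.5338
Σ(R_m − R̄_m)² = 184.1486  ⇒  Var(R_m) = 184.1486 / 6 = 30.6914
β = Cov / Var(R_m) = 57.5338 / 30.6914 = 1.8746
E(R) = R_f + β × MRP = 5.54% + 1.8746 × 9.32% = 23.01%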